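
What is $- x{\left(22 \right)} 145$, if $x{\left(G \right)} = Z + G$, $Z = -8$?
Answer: $-2030$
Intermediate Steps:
$x{\left(G \right)} = -8 + G$
$- x{\left(22 \right)} 145 = - \left(-8 + 22\right) 145 = - 14 \cdot 145 = \left(-1\right) 2030 = -2030$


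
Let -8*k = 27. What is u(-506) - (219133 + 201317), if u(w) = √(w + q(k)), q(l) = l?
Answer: -420450 + 5*I*√326/4 ≈ -4.2045e+5 + 22.569*I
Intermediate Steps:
k = -27/8 (k = -⅛*27 = -27/8 ≈ -3.3750)
u(w) = √(-27/8 + w) (u(w) = √(w - 27/8) = √(-27/8 + w))
u(-506) - (219133 + 201317) = √(-54 + 16*(-506))/4 - (219133 + 201317) = √(-54 - 8096)/4 - 1*420450 = √(-8150)/4 - 420450 = (5*I*√326)/4 - 420450 = 5*I*√326/4 - 420450 = -420450 + 5*I*√326/4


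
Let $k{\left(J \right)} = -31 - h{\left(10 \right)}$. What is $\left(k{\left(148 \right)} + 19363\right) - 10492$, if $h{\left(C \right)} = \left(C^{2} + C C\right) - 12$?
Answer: $8652$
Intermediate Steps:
$h{\left(C \right)} = -12 + 2 C^{2}$ ($h{\left(C \right)} = \left(C^{2} + C^{2}\right) - 12 = 2 C^{2} - 12 = -12 + 2 C^{2}$)
$k{\left(J \right)} = -219$ ($k{\left(J \right)} = -31 - \left(-12 + 2 \cdot 10^{2}\right) = -31 - \left(-12 + 2 \cdot 100\right) = -31 - \left(-12 + 200\right) = -31 - 188 = -219$)
$\left(k{\left(148 \right)} + 19363\right) - 10492 = \left(-219 + 19363\right) - 10492 = 19144 - 10492 = 8652$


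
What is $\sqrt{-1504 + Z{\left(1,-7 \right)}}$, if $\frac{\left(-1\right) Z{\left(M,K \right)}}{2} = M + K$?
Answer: $2 i \sqrt{373} \approx 38.626 i$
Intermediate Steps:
$Z{\left(M,K \right)} = - 2 K - 2 M$ ($Z{\left(M,K \right)} = - 2 \left(M + K\right) = - 2 \left(K + M\right) = - 2 K - 2 M$)
$\sqrt{-1504 + Z{\left(1,-7 \right)}} = \sqrt{-1504 - -12} = \sqrt{-1504 + \left(14 - 2\right)} = \sqrt{-1504 + 12} = \sqrt{-1492} = 2 i \sqrt{373}$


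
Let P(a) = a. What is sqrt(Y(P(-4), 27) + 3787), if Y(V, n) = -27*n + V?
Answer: sqrt(3054) ≈ 55.263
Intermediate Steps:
Y(V, n) = V - 27*n
sqrt(Y(P(-4), 27) + 3787) = sqrt((-4 - 27*27) + 3787) = sqrt((-4 - 729) + 3787) = sqrt(-733 + 3787) = sqrt(3054)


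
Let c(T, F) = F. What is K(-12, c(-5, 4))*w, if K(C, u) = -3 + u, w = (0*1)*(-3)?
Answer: 0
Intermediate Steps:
w = 0 (w = 0*(-3) = 0)
K(-12, c(-5, 4))*w = (-3 + 4)*0 = 1*0 = 0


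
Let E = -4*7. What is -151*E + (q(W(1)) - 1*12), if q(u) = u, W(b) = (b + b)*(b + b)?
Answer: 4220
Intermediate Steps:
W(b) = 4*b² (W(b) = (2*b)*(2*b) = 4*b²)
E = -28
-151*E + (q(W(1)) - 1*12) = -151*(-28) + (4*1² - 1*12) = 4228 + (4*1 - 12) = 4228 + (4 - 12) = 4228 - 8 = 4220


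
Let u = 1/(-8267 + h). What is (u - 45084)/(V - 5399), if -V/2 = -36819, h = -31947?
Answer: -1813007977/2744163146 ≈ -0.66068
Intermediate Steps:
V = 73638 (V = -2*(-36819) = 73638)
u = -1/40214 (u = 1/(-8267 - 31947) = 1/(-40214) = -1/40214 ≈ -2.4867e-5)
(u - 45084)/(V - 5399) = (-1/40214 - 45084)/(73638 - 5399) = -1813007977/40214/68239 = -1813007977/40214*1/68239 = -1813007977/2744163146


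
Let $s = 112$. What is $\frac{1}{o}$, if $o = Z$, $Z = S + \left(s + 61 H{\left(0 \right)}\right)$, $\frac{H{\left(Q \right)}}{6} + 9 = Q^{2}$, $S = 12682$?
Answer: $\frac{1}{9500} \approx 0.00010526$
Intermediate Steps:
$H{\left(Q \right)} = -54 + 6 Q^{2}$
$Z = 9500$ ($Z = 12682 + \left(112 + 61 \left(-54 + 6 \cdot 0^{2}\right)\right) = 12682 + \left(112 + 61 \left(-54 + 6 \cdot 0\right)\right) = 12682 + \left(112 + 61 \left(-54 + 0\right)\right) = 12682 + \left(112 + 61 \left(-54\right)\right) = 12682 + \left(112 - 3294\right) = 12682 - 3182 = 9500$)
$o = 9500$
$\frac{1}{o} = \frac{1}{9500}$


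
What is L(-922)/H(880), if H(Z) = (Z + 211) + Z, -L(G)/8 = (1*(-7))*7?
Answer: 392/1971 ≈ 0.19888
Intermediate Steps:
L(G) = 392 (L(G) = -8*1*(-7)*7 = -(-56)*7 = -8*(-49) = 392)
H(Z) = 211 + 2*Z (H(Z) = (211 + Z) + Z = 211 + 2*Z)
L(-922)/H(880) = 392/(211 + 2*880) = 392/(211 + 1760) = 392/1971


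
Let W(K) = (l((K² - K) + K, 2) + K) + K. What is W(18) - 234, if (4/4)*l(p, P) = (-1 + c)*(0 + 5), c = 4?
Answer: -183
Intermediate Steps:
l(p, P) = 15 (l(p, P) = (-1 + 4)*(0 + 5) = 3*5 = 15)
W(K) = 15 + 2*K (W(K) = (15 + K) + K = 15 + 2*K)
W(18) - 234 = (15 + 2*18) - 234 = (15 + 36) - 234 = 51 - 234 = -183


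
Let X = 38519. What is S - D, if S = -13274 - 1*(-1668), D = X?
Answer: -50125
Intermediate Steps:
D = 38519
S = -11606 (S = -13274 + 1668 = -11606)
S - D = -11606 - 1*38519 = -11606 - 38519 = -50125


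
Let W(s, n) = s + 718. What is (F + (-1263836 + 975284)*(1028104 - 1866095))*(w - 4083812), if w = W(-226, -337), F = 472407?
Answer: -987364952649897480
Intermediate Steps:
W(s, n) = 718 + s
w = 492 (w = 718 - 226 = 492)
(F + (-1263836 + 975284)*(1028104 - 1866095))*(w - 4083812) = (472407 + (-1263836 + 975284)*(1028104 - 1866095))*(492 - 4083812) = (472407 - 288552*(-837991))*(-4083320) = (472407 + 241803979032)*(-4083320) = 241804451439*(-4083320) = -987364952649897480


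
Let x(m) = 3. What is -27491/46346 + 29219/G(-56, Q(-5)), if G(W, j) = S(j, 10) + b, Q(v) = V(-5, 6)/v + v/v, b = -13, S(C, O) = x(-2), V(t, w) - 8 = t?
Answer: -338614671/115865 ≈ -2922.5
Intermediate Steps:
V(t, w) = 8 + t
S(C, O) = 3
Q(v) = 1 + 3/v (Q(v) = (8 - 5)/v + v/v = 3/v + 1 = 1 + 3/v)
G(W, j) = -10 (G(W, j) = 3 - 13 = -10)
-27491/46346 + 29219/G(-56, Q(-5)) = -27491/46346 + 29219/(-10) = -27491*1/46346 + 29219*(-⅒) = -27491/46346 - 29219/10 = -338614671/115865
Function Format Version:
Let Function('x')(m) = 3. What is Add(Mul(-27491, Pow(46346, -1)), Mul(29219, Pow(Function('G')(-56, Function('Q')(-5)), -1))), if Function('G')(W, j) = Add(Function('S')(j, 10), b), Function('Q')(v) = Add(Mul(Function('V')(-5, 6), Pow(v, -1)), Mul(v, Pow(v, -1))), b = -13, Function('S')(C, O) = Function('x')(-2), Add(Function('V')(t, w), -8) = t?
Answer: Rational(-338614671, 115865) ≈ -2922.5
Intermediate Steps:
Function('V')(t, w) = Add(8, t)
Function('S')(C, O) = 3
Function('Q')(v) = Add(1, Mul(3, Pow(v, -1))) (Function('Q')(v) = Add(Mul(Add(8, -5), Pow(v, -1)), Mul(v, Pow(v, -1))) = Add(Mul(3, Pow(v, -1)), 1) = Add(1, Mul(3, Pow(v, -1))))
Function('G')(W, j) = -10 (Function('G')(W, j) = Add(3, -13) = -10)
Add(Mul(-27491, Pow(46346, -1)), Mul(29219, Pow(Function('G')(-56, Function('Q')(-5)), -1))) = Add(Mul(-27491, Pow(46346, -1)), Mul(29219, Pow(-10, -1))) = Add(Mul(-27491, Rational(1, 46346)), Mul(29219, Rational(-1, 10))) = Add(Rational(-27491, 46346), Rational(-29219, 10)) = Rational(-338614671, 115865)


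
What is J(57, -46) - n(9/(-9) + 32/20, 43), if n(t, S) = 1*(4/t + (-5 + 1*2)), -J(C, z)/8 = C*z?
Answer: 62917/3 ≈ 20972.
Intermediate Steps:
J(C, z) = -8*C*z
n(t, S) = -3 + 4/t (n(t, S) = 1*(4/t + (-5 + 2)) = 1*(4/t - 3) = 1*(-3 + 4/t) = -3 + 4/t)
J(57, -46) - n(9/(-9) + 32/20, 43) = -8*57*(-46) - (-3 + 4/(9/(-9) + 32/20)) = 20976 - (-3 + 4/(9*(-⅑) + 32*(1/20))) = 20976 - (-3 + 4/(-1 + 8/5)) = 20976 - (-3 + 4/(⅗)) = 20976 - (-3 + 4*(5/3)) = 20976 - (-3 + 20/3) = 20976 - 1*11/3 = 20976 - 11/3 = 62917/3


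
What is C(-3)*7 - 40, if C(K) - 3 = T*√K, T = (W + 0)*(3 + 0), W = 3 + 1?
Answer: -19 + 84*I*√3 ≈ -19.0 + 145.49*I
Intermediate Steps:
W = 4
T = 12 (T = (4 + 0)*(3 + 0) = 4*3 = 12)
C(K) = 3 + 12*√K
C(-3)*7 - 40 = (3 + 12*√(-3))*7 - 40 = (3 + 12*(I*√3))*7 - 40 = (3 + 12*I*√3)*7 - 40 = (21 + 84*I*√3) - 40 = -19 + 84*I*√3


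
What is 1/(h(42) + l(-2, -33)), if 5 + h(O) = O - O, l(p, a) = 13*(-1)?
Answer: -1/18 ≈ -0.055556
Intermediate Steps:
l(p, a) = -13
h(O) = -5 (h(O) = -5 + (O - O) = -5 + 0 = -5)
1/(h(42) + l(-2, -33)) = 1/(-5 - 13) = 1/(-18) = -1/18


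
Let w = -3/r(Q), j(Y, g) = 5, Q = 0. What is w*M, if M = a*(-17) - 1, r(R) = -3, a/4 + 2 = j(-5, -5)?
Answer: -205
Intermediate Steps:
a = 12 (a = -8 + 4*5 = -8 + 20 = 12)
w = 1 (w = -3/(-3) = -3*(-⅓) = 1)
M = -205 (M = 12*(-17) - 1 = -204 - 1 = -205)
w*M = 1*(-205) = -205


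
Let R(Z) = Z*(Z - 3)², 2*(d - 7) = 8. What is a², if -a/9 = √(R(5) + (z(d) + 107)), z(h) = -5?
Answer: 9882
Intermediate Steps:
d = 11 (d = 7 + (½)*8 = 7 + 4 = 11)
R(Z) = Z*(-3 + Z)²
a = -9*√122 (a = -9*√(5*(-3 + 5)² + (-5 + 107)) = -9*√(5*2² + 102) = -9*√(5*4 + 102) = -9*√(20 + 102) = -9*√122 ≈ -99.408)
a² = (-9*√122)² = 9882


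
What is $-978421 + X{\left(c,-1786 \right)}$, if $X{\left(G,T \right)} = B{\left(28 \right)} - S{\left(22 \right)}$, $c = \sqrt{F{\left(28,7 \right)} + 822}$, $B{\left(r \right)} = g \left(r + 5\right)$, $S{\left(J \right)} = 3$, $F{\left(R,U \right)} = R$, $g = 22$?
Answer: $-977698$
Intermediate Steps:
$B{\left(r \right)} = 110 + 22 r$ ($B{\left(r \right)} = 22 \left(r + 5\right) = 22 \left(5 + r\right) = 110 + 22 r$)
$c = 5 \sqrt{34}$ ($c = \sqrt{28 + 822} = \sqrt{850} = 5 \sqrt{34} \approx 29.155$)
$X{\left(G,T \right)} = 723$ ($X{\left(G,T \right)} = \left(110 + 22 \cdot 28\right) - 3 = \left(110 + 616\right) - 3 = 726 - 3 = 723$)
$-978421 + X{\left(c,-1786 \right)} = -978421 + 723 = -977698$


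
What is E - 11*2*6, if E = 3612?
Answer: 3480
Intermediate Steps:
E - 11*2*6 = 3612 - 11*2*6 = 3612 - 22*6 = 3612 - 132 = 3480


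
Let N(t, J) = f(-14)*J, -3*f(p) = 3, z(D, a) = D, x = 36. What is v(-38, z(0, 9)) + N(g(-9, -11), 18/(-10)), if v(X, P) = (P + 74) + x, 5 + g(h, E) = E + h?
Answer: 559/5 ≈ 111.80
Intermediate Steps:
f(p) = -1 (f(p) = -⅓*3 = -1)
g(h, E) = -5 + E + h (g(h, E) = -5 + (E + h) = -5 + E + h)
v(X, P) = 110 + P (v(X, P) = (P + 74) + 36 = (74 + P) + 36 = 110 + P)
N(t, J) = -J
v(-38, z(0, 9)) + N(g(-9, -11), 18/(-10)) = (110 + 0) - 18/(-10) = 110 - 18*(-1)/10 = 110 - 1*(-9/5) = 110 + 9/5 = 559/5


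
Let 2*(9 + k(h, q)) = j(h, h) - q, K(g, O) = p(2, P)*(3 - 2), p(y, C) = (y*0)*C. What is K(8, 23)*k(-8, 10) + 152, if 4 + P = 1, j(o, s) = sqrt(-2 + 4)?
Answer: 152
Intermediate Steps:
j(o, s) = sqrt(2)
P = -3 (P = -4 + 1 = -3)
p(y, C) = 0 (p(y, C) = 0*C = 0)
K(g, O) = 0 (K(g, O) = 0*(3 - 2) = 0*1 = 0)
k(h, q) = -9 + sqrt(2)/2 - q/2 (k(h, q) = -9 + (sqrt(2) - q)/2 = -9 + (sqrt(2)/2 - q/2) = -9 + sqrt(2)/2 - q/2)
K(8, 23)*k(-8, 10) + 152 = 0*(-9 + sqrt(2)/2 - 1/2*10) + 152 = 0*(-9 + sqrt(2)/2 - 5) + 152 = 0*(-14 + sqrt(2)/2) + 152 = 0 + 152 = 152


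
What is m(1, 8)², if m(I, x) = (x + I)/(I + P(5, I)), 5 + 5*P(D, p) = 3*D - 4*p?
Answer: 2025/121 ≈ 16.736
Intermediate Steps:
P(D, p) = -1 - 4*p/5 + 3*D/5 (P(D, p) = -1 + (3*D - 4*p)/5 = -1 + (-4*p + 3*D)/5 = -1 + (-4*p/5 + 3*D/5) = -1 - 4*p/5 + 3*D/5)
m(I, x) = (I + x)/(2 + I/5) (m(I, x) = (x + I)/(I + (-1 - 4*I/5 + (⅗)*5)) = (I + x)/(I + (-1 - 4*I/5 + 3)) = (I + x)/(I + (2 - 4*I/5)) = (I + x)/(2 + I/5))
m(1, 8)² = (5*(1 + 8)/(10 + 1))² = (5*9/11)² = (5*(1/11)*9)² = (45/11)² = 2025/121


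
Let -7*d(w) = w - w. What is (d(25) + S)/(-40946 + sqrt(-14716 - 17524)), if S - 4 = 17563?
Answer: -359649191/838303578 - 17567*I*sqrt(2015)/419151789 ≈ -0.42902 - 0.0018813*I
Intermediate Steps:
S = 17567 (S = 4 + 17563 = 17567)
d(w) = 0 (d(w) = -(w - w)/7 = -1/7*0 = 0)
(d(25) + S)/(-40946 + sqrt(-14716 - 17524)) = (0 + 17567)/(-40946 + sqrt(-14716 - 17524)) = 17567/(-40946 + sqrt(-32240)) = 17567/(-40946 + 4*I*sqrt(2015))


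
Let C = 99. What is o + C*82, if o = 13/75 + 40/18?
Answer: 1827089/225 ≈ 8120.4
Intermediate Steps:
o = 539/225 (o = 13*(1/75) + 40*(1/18) = 13/75 + 20/9 = 539/225 ≈ 2.3956)
o + C*82 = 539/225 + 99*82 = 539/225 + 8118 = 1827089/225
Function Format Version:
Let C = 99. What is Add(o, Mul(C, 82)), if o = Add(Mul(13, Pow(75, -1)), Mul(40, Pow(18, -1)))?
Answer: Rational(1827089, 225) ≈ 8120.4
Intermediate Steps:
o = Rational(539, 225) (o = Add(Mul(13, Rational(1, 75)), Mul(40, Rational(1, 18))) = Add(Rational(13, 75), Rational(20, 9)) = Rational(539, 225) ≈ 2.3956)
Add(o, Mul(C, 82)) = Add(Rational(539, 225), Mul(99, 82)) = Add(Rational(539, 225), 8118) = Rational(1827089, 225)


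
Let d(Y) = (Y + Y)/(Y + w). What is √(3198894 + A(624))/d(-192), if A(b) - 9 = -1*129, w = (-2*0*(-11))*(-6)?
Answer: √3198774/2 ≈ 894.26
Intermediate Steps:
w = 0 (w = (0*(-11))*(-6) = 0*(-6) = 0)
A(b) = -120 (A(b) = 9 - 1*129 = 9 - 129 = -120)
d(Y) = 2 (d(Y) = (Y + Y)/(Y + 0) = (2*Y)/Y = 2)
√(3198894 + A(624))/d(-192) = √(3198894 - 120)/2 = √3198774*(½) = √3198774/2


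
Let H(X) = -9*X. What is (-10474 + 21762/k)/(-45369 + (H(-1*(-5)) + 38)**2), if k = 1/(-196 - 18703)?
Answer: 51411314/5665 ≈ 9075.3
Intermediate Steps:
k = -1/18899 (k = 1/(-18899) = -1/18899 ≈ -5.2913e-5)
(-10474 + 21762/k)/(-45369 + (H(-1*(-5)) + 38)**2) = (-10474 + 21762/(-1/18899))/(-45369 + (-(-9)*(-5) + 38)**2) = (-10474 + 21762*(-18899))/(-45369 + (-9*5 + 38)**2) = (-10474 - 411280038)/(-45369 + (-45 + 38)**2) = -411290512/(-45369 + (-7)**2) = -411290512/(-45369 + 49) = -411290512/(-45320) = -411290512*(-1/45320) = 51411314/5665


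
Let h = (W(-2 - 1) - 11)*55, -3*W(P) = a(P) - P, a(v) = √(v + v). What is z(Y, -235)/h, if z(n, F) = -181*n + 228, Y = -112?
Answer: -73800/2387 + 2050*I*√6/2387 ≈ -30.917 + 2.1037*I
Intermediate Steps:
a(v) = √2*√v (a(v) = √(2*v) = √2*√v)
W(P) = P/3 - √2*√P/3 (W(P) = -(√2*√P - P)/3 = -(-P + √2*√P)/3 = P/3 - √2*√P/3)
h = -660 - 55*I*√6/3 (h = (((-2 - 1)/3 - √2*√(-2 - 1)/3) - 11)*55 = (((⅓)*(-3) - √2*√(-3)/3) - 11)*55 = ((-1 - √2*I*√3/3) - 11)*55 = ((-1 - I*√6/3) - 11)*55 = (-12 - I*√6/3)*55 = -660 - 55*I*√6/3 ≈ -660.0 - 44.907*I)
z(n, F) = 228 - 181*n
z(Y, -235)/h = (228 - 181*(-112))/(-660 - 55*I*√6/3) = (228 + 20272)/(-660 - 55*I*√6/3) = 20500/(-660 - 55*I*√6/3)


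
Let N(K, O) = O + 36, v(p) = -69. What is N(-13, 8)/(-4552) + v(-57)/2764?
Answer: -54463/1572716 ≈ -0.034630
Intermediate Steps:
N(K, O) = 36 + O
N(-13, 8)/(-4552) + v(-57)/2764 = (36 + 8)/(-4552) - 69/2764 = 44*(-1/4552) - 69*1/2764 = -11/1138 - 69/2764 = -54463/1572716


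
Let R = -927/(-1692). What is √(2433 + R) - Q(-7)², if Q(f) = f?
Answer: -49 + √21502829/94 ≈ 0.33100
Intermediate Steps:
R = 103/188 (R = -927*(-1/1692) = 103/188 ≈ 0.54787)
√(2433 + R) - Q(-7)² = √(2433 + 103/188) - 1*(-7)² = √(457507/188) - 1*49 = √21502829/94 - 49 = -49 + √21502829/94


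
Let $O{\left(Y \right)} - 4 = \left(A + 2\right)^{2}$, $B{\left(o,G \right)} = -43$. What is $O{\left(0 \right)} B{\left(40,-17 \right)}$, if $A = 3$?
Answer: $-1247$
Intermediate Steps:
$O{\left(Y \right)} = 29$ ($O{\left(Y \right)} = 4 + \left(3 + 2\right)^{2} = 4 + 5^{2} = 4 + 25 = 29$)
$O{\left(0 \right)} B{\left(40,-17 \right)} = 29 \left(-43\right) = -1247$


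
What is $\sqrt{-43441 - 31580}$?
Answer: $i \sqrt{75021} \approx 273.9 i$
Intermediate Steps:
$\sqrt{-43441 - 31580} = \sqrt{-75021} = i \sqrt{75021}$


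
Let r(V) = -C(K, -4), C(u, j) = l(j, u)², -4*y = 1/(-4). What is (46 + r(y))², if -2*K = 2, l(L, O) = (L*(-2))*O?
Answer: 324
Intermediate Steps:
l(L, O) = -2*L*O (l(L, O) = (-2*L)*O = -2*L*O)
K = -1 (K = -½*2 = -1)
y = 1/16 (y = -1/(4*(-4)) = -(-1)/(4*4) = -¼*(-¼) = 1/16 ≈ 0.062500)
C(u, j) = 4*j²*u² (C(u, j) = (-2*j*u)² = 4*j²*u²)
r(V) = -64 (r(V) = -4*(-4)²*(-1)² = -4*16 = -1*64 = -64)
(46 + r(y))² = (46 - 64)² = (-18)² = 324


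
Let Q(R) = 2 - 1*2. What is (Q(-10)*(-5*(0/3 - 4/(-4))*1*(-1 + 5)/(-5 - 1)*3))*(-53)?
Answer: 0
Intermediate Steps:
Q(R) = 0 (Q(R) = 2 - 2 = 0)
(Q(-10)*(-5*(0/3 - 4/(-4))*1*(-1 + 5)/(-5 - 1)*3))*(-53) = (0*(-5*(0/3 - 4/(-4))*1*(-1 + 5)/(-5 - 1)*3))*(-53) = (0*(-5*(0*(1/3) - 4*(-1/4))*1*4/(-6)*3))*(-53) = (0*(-5*(0 + 1)*1*4*(-1/6)*3))*(-53) = (0*(-5*1*1*(-2)/3*3))*(-53) = (0*(-5*(-2)/3*3))*(-53) = (0*(-5*(-2/3)*3))*(-53) = (0*((10/3)*3))*(-53) = (0*10)*(-53) = 0*(-53) = 0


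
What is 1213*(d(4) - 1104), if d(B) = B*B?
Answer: -1319744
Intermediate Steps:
d(B) = B**2
1213*(d(4) - 1104) = 1213*(4**2 - 1104) = 1213*(16 - 1104) = 1213*(-1088) = -1319744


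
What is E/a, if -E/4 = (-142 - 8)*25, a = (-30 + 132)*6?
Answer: 1250/51 ≈ 24.510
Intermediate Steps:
a = 612 (a = 102*6 = 612)
E = 15000 (E = -4*(-142 - 8)*25 = -(-600)*25 = -4*(-3750) = 15000)
E/a = 15000/612 = 15000*(1/612) = 1250/51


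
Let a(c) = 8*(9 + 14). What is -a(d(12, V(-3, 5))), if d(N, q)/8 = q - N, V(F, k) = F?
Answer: -184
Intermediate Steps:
d(N, q) = -8*N + 8*q (d(N, q) = 8*(q - N) = -8*N + 8*q)
a(c) = 184 (a(c) = 8*23 = 184)
-a(d(12, V(-3, 5))) = -1*184 = -184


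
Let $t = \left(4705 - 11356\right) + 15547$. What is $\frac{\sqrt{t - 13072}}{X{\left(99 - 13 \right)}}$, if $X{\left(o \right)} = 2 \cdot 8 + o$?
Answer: $\frac{2 i \sqrt{29}}{17} \approx 0.63355 i$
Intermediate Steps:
$t = 8896$ ($t = -6651 + 15547 = 8896$)
$X{\left(o \right)} = 16 + o$
$\frac{\sqrt{t - 13072}}{X{\left(99 - 13 \right)}} = \frac{\sqrt{8896 - 13072}}{16 + \left(99 - 13\right)} = \frac{\sqrt{-4176}}{16 + 86} = \frac{12 i \sqrt{29}}{102} = 12 i \sqrt{29} \cdot \frac{1}{102} = \frac{2 i \sqrt{29}}{17}$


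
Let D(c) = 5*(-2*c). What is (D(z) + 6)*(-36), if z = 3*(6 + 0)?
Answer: 6264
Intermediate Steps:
z = 18 (z = 3*6 = 18)
D(c) = -10*c
(D(z) + 6)*(-36) = (-10*18 + 6)*(-36) = (-180 + 6)*(-36) = -174*(-36) = 6264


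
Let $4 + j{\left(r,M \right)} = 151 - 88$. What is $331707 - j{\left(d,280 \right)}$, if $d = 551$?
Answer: $331648$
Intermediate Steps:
$j{\left(r,M \right)} = 59$ ($j{\left(r,M \right)} = -4 + \left(151 - 88\right) = -4 + 63 = 59$)
$331707 - j{\left(d,280 \right)} = 331707 - 59 = 331648$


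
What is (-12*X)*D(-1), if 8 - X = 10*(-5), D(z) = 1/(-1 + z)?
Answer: 348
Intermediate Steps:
X = 58 (X = 8 - 10*(-5) = 8 - 1*(-50) = 8 + 50 = 58)
(-12*X)*D(-1) = (-12*58)/(-1 - 1) = -696/(-2) = -696*(-½) = 348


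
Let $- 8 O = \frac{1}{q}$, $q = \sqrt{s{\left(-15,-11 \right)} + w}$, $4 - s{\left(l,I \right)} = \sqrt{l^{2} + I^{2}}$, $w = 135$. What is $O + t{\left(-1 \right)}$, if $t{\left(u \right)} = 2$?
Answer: $2 - \frac{1}{8 \sqrt{139 - \sqrt{346}}} \approx 1.9886$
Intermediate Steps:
$s{\left(l,I \right)} = 4 - \sqrt{I^{2} + l^{2}}$ ($s{\left(l,I \right)} = 4 - \sqrt{l^{2} + I^{2}} = 4 - \sqrt{I^{2} + l^{2}}$)
$q = \sqrt{139 - \sqrt{346}}$ ($q = \sqrt{\left(4 - \sqrt{\left(-11\right)^{2} + \left(-15\right)^{2}}\right) + 135} = \sqrt{\left(4 - \sqrt{121 + 225}\right) + 135} = \sqrt{\left(4 - \sqrt{346}\right) + 135} = \sqrt{139 - \sqrt{346}} \approx 10.973$)
$O = - \frac{1}{8 \sqrt{139 - \sqrt{346}}} \approx -0.011392$
$O + t{\left(-1 \right)} = - \frac{1}{8 \sqrt{139 - \sqrt{346}}} + 2 = 2 - \frac{1}{8 \sqrt{139 - \sqrt{346}}}$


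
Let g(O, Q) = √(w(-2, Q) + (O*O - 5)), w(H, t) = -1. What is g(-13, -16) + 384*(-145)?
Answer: -55680 + √163 ≈ -55667.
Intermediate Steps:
g(O, Q) = √(-6 + O²) (g(O, Q) = √(-1 + (O*O - 5)) = √(-1 + (O² - 5)) = √(-1 + (-5 + O²)) = √(-6 + O²))
g(-13, -16) + 384*(-145) = √(-6 + (-13)²) + 384*(-145) = √(-6 + 169) - 55680 = √163 - 55680 = -55680 + √163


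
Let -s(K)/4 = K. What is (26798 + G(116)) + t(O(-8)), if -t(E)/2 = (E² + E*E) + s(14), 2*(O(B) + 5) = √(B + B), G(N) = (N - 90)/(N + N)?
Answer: 3111829/116 + 80*I ≈ 26826.0 + 80.0*I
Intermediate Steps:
s(K) = -4*K
G(N) = (-90 + N)/(2*N) (G(N) = (-90 + N)/((2*N)) = (-90 + N)*(1/(2*N)) = (-90 + N)/(2*N))
O(B) = -5 + √2*√B/2 (O(B) = -5 + √(B + B)/2 = -5 + √(2*B)/2 = -5 + (√2*√B)/2 = -5 + √2*√B/2)
t(E) = 112 - 4*E² (t(E) = -2*((E² + E*E) - 4*14) = -2*((E² + E²) - 56) = -2*(2*E² - 56) = -2*(-56 + 2*E²) = 112 - 4*E²)
(26798 + G(116)) + t(O(-8)) = (26798 + (½)*(-90 + 116)/116) + (112 - 4*(-5 + √2*√(-8)/2)²) = (26798 + (½)*(1/116)*26) + (112 - 4*(-5 + √2*(2*I*√2)/2)²) = (26798 + 13/116) + (112 - 4*(-5 + 2*I)²) = 3108581/116 + (112 - 4*(-5 + 2*I)²) = 3121573/116 - 4*(-5 + 2*I)²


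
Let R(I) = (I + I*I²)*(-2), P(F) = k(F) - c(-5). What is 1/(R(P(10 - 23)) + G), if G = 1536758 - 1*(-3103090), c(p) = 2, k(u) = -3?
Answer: 1/4640108 ≈ 2.1551e-7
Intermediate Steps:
P(F) = -5 (P(F) = -3 - 1*2 = -3 - 2 = -5)
G = 4639848 (G = 1536758 + 3103090 = 4639848)
R(I) = -2*I - 2*I³ (R(I) = (I + I³)*(-2) = -2*I - 2*I³)
1/(R(P(10 - 23)) + G) = 1/(-2*(-5)*(1 + (-5)²) + 4639848) = 1/(-2*(-5)*(1 + 25) + 4639848) = 1/(-2*(-5)*26 + 4639848) = 1/(260 + 4639848) = 1/4640108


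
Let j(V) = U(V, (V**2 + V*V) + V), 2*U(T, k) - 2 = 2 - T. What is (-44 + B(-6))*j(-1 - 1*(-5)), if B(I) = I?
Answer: 0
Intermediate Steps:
U(T, k) = 2 - T/2 (U(T, k) = 1 + (2 - T)/2 = 1 + (1 - T/2) = 2 - T/2)
j(V) = 2 - V/2
(-44 + B(-6))*j(-1 - 1*(-5)) = (-44 - 6)*(2 - (-1 - 1*(-5))/2) = -50*(2 - (-1 + 5)/2) = -50*(2 - 1/2*4) = -50*(2 - 2) = -50*0 = 0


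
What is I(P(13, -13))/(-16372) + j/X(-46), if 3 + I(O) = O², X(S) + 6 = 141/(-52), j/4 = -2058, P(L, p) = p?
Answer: 1168031435/1236086 ≈ 944.94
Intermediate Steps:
j = -8232 (j = 4*(-2058) = -8232)
X(S) = -453/52 (X(S) = -6 + 141/(-52) = -6 + 141*(-1/52) = -6 - 141/52 = -453/52)
I(O) = -3 + O²
I(P(13, -13))/(-16372) + j/X(-46) = (-3 + (-13)²)/(-16372) - 8232/(-453/52) = (-3 + 169)*(-1/16372) - 8232*(-52/453) = 166*(-1/16372) + 142688/151 = -83/8186 + 142688/151 = 1168031435/1236086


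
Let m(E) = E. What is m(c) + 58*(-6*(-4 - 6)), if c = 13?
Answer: 3493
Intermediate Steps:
m(c) + 58*(-6*(-4 - 6)) = 13 + 58*(-6*(-4 - 6)) = 13 + 58*(-6*(-10)) = 13 + 58*60 = 13 + 3480 = 3493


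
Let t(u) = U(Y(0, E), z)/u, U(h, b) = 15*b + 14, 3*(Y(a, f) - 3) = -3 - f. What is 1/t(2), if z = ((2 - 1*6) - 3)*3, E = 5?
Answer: -2/301 ≈ -0.0066445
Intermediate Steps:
Y(a, f) = 2 - f/3 (Y(a, f) = 3 + (-3 - f)/3 = 3 + (-1 - f/3) = 2 - f/3)
z = -21 (z = ((2 - 6) - 3)*3 = (-4 - 3)*3 = -7*3 = -21)
U(h, b) = 14 + 15*b
t(u) = -301/u (t(u) = (14 + 15*(-21))/u = (14 - 315)/u = -301/u)
1/t(2) = 1/(-301/2) = -2/301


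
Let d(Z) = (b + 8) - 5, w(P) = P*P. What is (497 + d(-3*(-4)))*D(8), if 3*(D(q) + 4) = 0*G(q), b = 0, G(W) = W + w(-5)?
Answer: -2000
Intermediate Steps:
w(P) = P²
G(W) = 25 + W (G(W) = W + (-5)² = W + 25 = 25 + W)
d(Z) = 3 (d(Z) = (0 + 8) - 5 = 8 - 5 = 3)
D(q) = -4 (D(q) = -4 + (0*(25 + q))/3 = -4 + (⅓)*0 = -4 + 0 = -4)
(497 + d(-3*(-4)))*D(8) = (497 + 3)*(-4) = 500*(-4) = -2000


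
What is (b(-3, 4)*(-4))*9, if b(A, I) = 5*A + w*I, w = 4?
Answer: -36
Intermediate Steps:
b(A, I) = 4*I + 5*A (b(A, I) = 5*A + 4*I = 4*I + 5*A)
(b(-3, 4)*(-4))*9 = ((4*4 + 5*(-3))*(-4))*9 = ((16 - 15)*(-4))*9 = (1*(-4))*9 = -4*9 = -36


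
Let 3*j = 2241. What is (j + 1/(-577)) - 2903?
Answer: -1244013/577 ≈ -2156.0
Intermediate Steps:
j = 747 (j = (⅓)*2241 = 747)
(j + 1/(-577)) - 2903 = (747 + 1/(-577)) - 2903 = (747 - 1/577) - 2903 = 431018/577 - 2903 = -1244013/577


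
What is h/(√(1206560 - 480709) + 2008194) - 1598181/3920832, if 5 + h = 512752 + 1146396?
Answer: 2206177863217904753/5270699198255711040 - 1659143*√725851/4032842415785 ≈ 0.41822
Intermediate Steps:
h = 1659143 (h = -5 + (512752 + 1146396) = -5 + 1659148 = 1659143)
h/(√(1206560 - 480709) + 2008194) - 1598181/3920832 = 1659143/(√(1206560 - 480709) + 2008194) - 1598181/3920832 = 1659143/(√725851 + 2008194) - 1598181*1/3920832 = 1659143/(2008194 + √725851) - 532727/1306944 = -532727/1306944 + 1659143/(2008194 + √725851)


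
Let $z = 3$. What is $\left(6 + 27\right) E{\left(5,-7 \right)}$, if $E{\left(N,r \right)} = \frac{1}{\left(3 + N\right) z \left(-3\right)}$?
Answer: $- \frac{11}{24} \approx -0.45833$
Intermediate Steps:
$E{\left(N,r \right)} = - \frac{1}{9 \left(3 + N\right)}$ ($E{\left(N,r \right)} = \frac{1}{\left(3 + N\right) 3 \left(-3\right)} = \frac{1}{\left(3 + N\right) \left(-9\right)} = \frac{1}{3 + N} \left(- \frac{1}{9}\right) = - \frac{1}{9 \left(3 + N\right)}$)
$\left(6 + 27\right) E{\left(5,-7 \right)} = \left(6 + 27\right) \left(- \frac{1}{27 + 9 \cdot 5}\right) = 33 \left(- \frac{1}{27 + 45}\right) = 33 \left(- \frac{1}{72}\right) = - \frac{11}{24}$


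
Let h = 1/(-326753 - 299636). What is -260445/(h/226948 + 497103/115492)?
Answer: -534500876611123320210/8833379304979753 ≈ -60509.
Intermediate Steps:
h = -1/626389 (h = 1/(-626389) = -1/626389 ≈ -1.5965e-6)
-260445/(h/226948 + 497103/115492) = -260445/(-1/626389/226948 + 497103/115492) = -260445/(-1/626389*1/226948 + 497103*(1/115492)) = -260445/(-1/142157730772 + 497103/115492) = -260445/8833379304979753/2052260080289978 = -260445*2052260080289978/8833379304979753 = -534500876611123320210/8833379304979753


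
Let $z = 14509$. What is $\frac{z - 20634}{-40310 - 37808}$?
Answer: $\frac{6125}{78118} \approx 0.078407$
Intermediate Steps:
$\frac{z - 20634}{-40310 - 37808} = \frac{14509 - 20634}{-40310 - 37808} = - \frac{6125}{-78118} = \left(-6125\right) \left(- \frac{1}{78118}\right) = \frac{6125}{78118}$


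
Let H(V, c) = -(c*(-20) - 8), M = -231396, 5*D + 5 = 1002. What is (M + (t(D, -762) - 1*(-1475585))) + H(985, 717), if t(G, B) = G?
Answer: 6293682/5 ≈ 1.2587e+6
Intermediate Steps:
D = 997/5 (D = -1 + (⅕)*1002 = -1 + 1002/5 = 997/5 ≈ 199.40)
H(V, c) = 8 + 20*c (H(V, c) = -(-20*c - 8) = -(-8 - 20*c) = 8 + 20*c)
(M + (t(D, -762) - 1*(-1475585))) + H(985, 717) = (-231396 + (997/5 - 1*(-1475585))) + (8 + 20*717) = (-231396 + (997/5 + 1475585)) + (8 + 14340) = (-231396 + 7378922/5) + 14348 = 6221942/5 + 14348 = 6293682/5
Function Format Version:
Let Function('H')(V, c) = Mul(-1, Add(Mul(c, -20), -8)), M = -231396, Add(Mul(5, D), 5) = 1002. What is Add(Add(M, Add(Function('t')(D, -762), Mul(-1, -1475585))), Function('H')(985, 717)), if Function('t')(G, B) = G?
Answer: Rational(6293682, 5) ≈ 1.2587e+6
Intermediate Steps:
D = Rational(997, 5) (D = Add(-1, Mul(Rational(1, 5), 1002)) = Add(-1, Rational(1002, 5)) = Rational(997, 5) ≈ 199.40)
Function('H')(V, c) = Add(8, Mul(20, c)) (Function('H')(V, c) = Mul(-1, Add(Mul(-20, c), -8)) = Mul(-1, Add(-8, Mul(-20, c))) = Add(8, Mul(20, c)))
Add(Add(M, Add(Function('t')(D, -762), Mul(-1, -1475585))), Function('H')(985, 717)) = Add(Add(-231396, Add(Rational(997, 5), Mul(-1, -1475585))), Add(8, Mul(20, 717))) = Add(Add(-231396, Add(Rational(997, 5), 1475585)), Add(8, 14340)) = Add(Add(-231396, Rational(7378922, 5)), 14348) = Add(Rational(6221942, 5), 14348) = Rational(6293682, 5)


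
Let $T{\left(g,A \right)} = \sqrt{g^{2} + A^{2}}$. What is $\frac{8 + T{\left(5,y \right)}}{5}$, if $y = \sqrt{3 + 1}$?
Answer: $\frac{8}{5} + \frac{\sqrt{29}}{5} \approx 2.677$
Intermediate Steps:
$y = 2$ ($y = \sqrt{4} = 2$)
$T{\left(g,A \right)} = \sqrt{A^{2} + g^{2}}$
$\frac{8 + T{\left(5,y \right)}}{5} = \frac{8 + \sqrt{2^{2} + 5^{2}}}{5} = \frac{8 + \sqrt{4 + 25}}{5} = \frac{8 + \sqrt{29}}{5} = \frac{8}{5} + \frac{\sqrt{29}}{5}$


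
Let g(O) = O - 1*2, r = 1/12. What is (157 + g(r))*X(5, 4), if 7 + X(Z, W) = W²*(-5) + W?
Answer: -154463/12 ≈ -12872.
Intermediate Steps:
r = 1/12 ≈ 0.083333
X(Z, W) = -7 + W - 5*W² (X(Z, W) = -7 + (W²*(-5) + W) = -7 + (-5*W² + W) = -7 + (W - 5*W²) = -7 + W - 5*W²)
g(O) = -2 + O (g(O) = O - 2 = -2 + O)
(157 + g(r))*X(5, 4) = (157 + (-2 + 1/12))*(-7 + 4 - 5*4²) = (157 - 23/12)*(-7 + 4 - 5*16) = 1861*(-7 + 4 - 80)/12 = (1861/12)*(-83) = -154463/12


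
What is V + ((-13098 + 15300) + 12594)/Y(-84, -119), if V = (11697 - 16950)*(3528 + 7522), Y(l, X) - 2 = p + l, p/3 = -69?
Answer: -16775207646/289 ≈ -5.8046e+7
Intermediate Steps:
p = -207 (p = 3*(-69) = -207)
Y(l, X) = -205 + l (Y(l, X) = 2 + (-207 + l) = -205 + l)
V = -58045650 (V = -5253*11050 = -58045650)
V + ((-13098 + 15300) + 12594)/Y(-84, -119) = -58045650 + ((-13098 + 15300) + 12594)/(-205 - 84) = -58045650 + (2202 + 12594)/(-289) = -58045650 + 14796*(-1/289) = -58045650 - 14796/289 = -16775207646/289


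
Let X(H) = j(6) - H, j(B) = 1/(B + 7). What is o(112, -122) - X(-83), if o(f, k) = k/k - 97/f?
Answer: -120765/1456 ≈ -82.943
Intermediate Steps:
j(B) = 1/(7 + B)
o(f, k) = 1 - 97/f
X(H) = 1/13 - H (X(H) = 1/(7 + 6) - H = 1/13 - H)
o(112, -122) - X(-83) = (-97 + 112)/112 - (1/13 - 1*(-83)) = (1/112)*15 - (1/13 + 83) = 15/112 - 1*1080/13 = 15/112 - 1080/13 = -120765/1456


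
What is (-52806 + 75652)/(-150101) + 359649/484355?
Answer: 42918100219/72702169855 ≈ 0.59033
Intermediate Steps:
(-52806 + 75652)/(-150101) + 359649/484355 = 22846*(-1/150101) + 359649*(1/484355) = -22846/150101 + 359649/484355 = 42918100219/72702169855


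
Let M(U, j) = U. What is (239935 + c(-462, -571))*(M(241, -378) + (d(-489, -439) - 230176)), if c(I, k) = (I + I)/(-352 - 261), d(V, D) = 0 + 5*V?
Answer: -34178701138020/613 ≈ -5.5756e+10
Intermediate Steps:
d(V, D) = 5*V
c(I, k) = -2*I/613 (c(I, k) = (2*I)/(-613) = (2*I)*(-1/613) = -2*I/613)
(239935 + c(-462, -571))*(M(241, -378) + (d(-489, -439) - 230176)) = (239935 - 2/613*(-462))*(241 + (5*(-489) - 230176)) = (239935 + 924/613)*(241 + (-2445 - 230176)) = 147081079*(241 - 232621)/613 = (147081079/613)*(-232380) = -34178701138020/613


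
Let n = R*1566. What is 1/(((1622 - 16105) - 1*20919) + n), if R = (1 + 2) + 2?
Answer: -1/27572 ≈ -3.6269e-5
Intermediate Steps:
R = 5 (R = 3 + 2 = 5)
n = 7830 (n = 5*1566 = 7830)
1/(((1622 - 16105) - 1*20919) + n) = 1/(((1622 - 16105) - 1*20919) + 7830) = 1/((-14483 - 20919) + 7830) = 1/(-35402 + 7830) = 1/(-27572) = -1/27572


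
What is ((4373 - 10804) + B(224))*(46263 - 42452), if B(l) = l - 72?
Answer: -23929269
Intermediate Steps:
B(l) = -72 + l
((4373 - 10804) + B(224))*(46263 - 42452) = ((4373 - 10804) + (-72 + 224))*(46263 - 42452) = (-6431 + 152)*3811 = -6279*3811 = -23929269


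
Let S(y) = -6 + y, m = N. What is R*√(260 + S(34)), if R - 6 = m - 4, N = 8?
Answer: 120*√2 ≈ 169.71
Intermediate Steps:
m = 8
R = 10 (R = 6 + (8 - 4) = 6 + 4 = 10)
R*√(260 + S(34)) = 10*√(260 + (-6 + 34)) = 10*√(260 + 28) = 10*√288 = 10*(12*√2) = 120*√2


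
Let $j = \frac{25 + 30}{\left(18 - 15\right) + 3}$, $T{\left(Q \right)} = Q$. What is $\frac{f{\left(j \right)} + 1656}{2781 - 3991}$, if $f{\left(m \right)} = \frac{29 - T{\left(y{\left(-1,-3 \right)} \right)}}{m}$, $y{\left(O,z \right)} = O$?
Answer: $- \frac{9126}{6655} \approx -1.3713$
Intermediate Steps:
$j = \frac{55}{6}$ ($j = \frac{55}{3 + 3} = \frac{55}{6} \approx 9.1667$)
$f{\left(m \right)} = \frac{30}{m}$ ($f{\left(m \right)} = \frac{29 - -1}{m} = \frac{29 + 1}{m} = \frac{30}{m}$)
$\frac{f{\left(j \right)} + 1656}{2781 - 3991} = \frac{\frac{30}{\frac{55}{6}} + 1656}{2781 - 3991} = \frac{30 \cdot \frac{6}{55} + 1656}{-1210} = \left(\frac{36}{11} + 1656\right) \left(- \frac{1}{1210}\right) = \frac{18252}{11} \left(- \frac{1}{1210}\right) = - \frac{9126}{6655}$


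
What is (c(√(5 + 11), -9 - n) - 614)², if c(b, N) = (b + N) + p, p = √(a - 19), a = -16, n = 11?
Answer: (-630 + I*√35)² ≈ 3.9687e+5 - 7454.0*I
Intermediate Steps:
p = I*√35 (p = √(-16 - 19) = √(-35) = I*√35 ≈ 5.9161*I)
c(b, N) = N + b + I*√35 (c(b, N) = (b + N) + I*√35 = (N + b) + I*√35 = N + b + I*√35)
(c(√(5 + 11), -9 - n) - 614)² = (((-9 - 1*11) + √(5 + 11) + I*√35) - 614)² = (((-9 - 11) + √16 + I*√35) - 614)² = ((-20 + 4 + I*√35) - 614)² = ((-16 + I*√35) - 614)² = (-630 + I*√35)²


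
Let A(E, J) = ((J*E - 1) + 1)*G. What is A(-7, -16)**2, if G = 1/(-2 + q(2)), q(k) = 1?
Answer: 12544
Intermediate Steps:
G = -1 (G = 1/(-2 + 1) = 1/(-1) = -1)
A(E, J) = -E*J (A(E, J) = ((J*E - 1) + 1)*(-1) = ((E*J - 1) + 1)*(-1) = ((-1 + E*J) + 1)*(-1) = (E*J)*(-1) = -E*J)
A(-7, -16)**2 = (-1*(-7)*(-16))**2 = (-112)**2 = 12544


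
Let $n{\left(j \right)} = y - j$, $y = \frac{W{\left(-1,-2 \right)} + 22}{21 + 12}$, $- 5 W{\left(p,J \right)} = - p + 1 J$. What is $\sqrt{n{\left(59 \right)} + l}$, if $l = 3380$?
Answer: $\frac{2 \sqrt{2512015}}{55} \approx 57.634$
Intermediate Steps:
$W{\left(p,J \right)} = - \frac{J}{5} + \frac{p}{5}$ ($W{\left(p,J \right)} = - \frac{- p + 1 J}{5} = - \frac{- p + J}{5} = - \frac{J - p}{5} = - \frac{J}{5} + \frac{p}{5}$)
$y = \frac{37}{55}$ ($y = \frac{\left(\left(- \frac{1}{5}\right) \left(-2\right) + \frac{1}{5} \left(-1\right)\right) + 22}{21 + 12} = \frac{\left(\frac{2}{5} - \frac{1}{5}\right) + 22}{33} = \left(\frac{1}{5} + 22\right) \frac{1}{33} = \frac{111}{5} \cdot \frac{1}{33} = \frac{37}{55} \approx 0.67273$)
$n{\left(j \right)} = \frac{37}{55} - j$
$\sqrt{n{\left(59 \right)} + l} = \sqrt{\left(\frac{37}{55} - 59\right) + 3380} = \sqrt{- \frac{3208}{55} + 3380} = \sqrt{\frac{182692}{55}} = \frac{2 \sqrt{2512015}}{55}$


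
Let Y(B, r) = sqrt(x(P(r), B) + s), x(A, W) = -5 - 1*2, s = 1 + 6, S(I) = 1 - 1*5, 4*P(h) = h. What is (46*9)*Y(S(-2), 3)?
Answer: 0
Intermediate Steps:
P(h) = h/4
S(I) = -4 (S(I) = 1 - 5 = -4)
s = 7
x(A, W) = -7 (x(A, W) = -5 - 2 = -7)
Y(B, r) = 0 (Y(B, r) = sqrt(-7 + 7) = sqrt(0) = 0)
(46*9)*Y(S(-2), 3) = (46*9)*0 = 414*0 = 0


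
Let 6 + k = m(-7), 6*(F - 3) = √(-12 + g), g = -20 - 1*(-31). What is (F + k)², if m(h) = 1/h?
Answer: 17375/1764 - 22*I/21 ≈ 9.8498 - 1.0476*I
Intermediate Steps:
g = 11 (g = -20 + 31 = 11)
F = 3 + I/6 (F = 3 + √(-12 + 11)/6 = 3 + √(-1)/6 = 3 + I/6 ≈ 3.0 + 0.16667*I)
k = -43/7 (k = -6 + 1/(-7) = -6 - ⅐ = -43/7 ≈ -6.1429)
(F + k)² = ((3 + I/6) - 43/7)² = (-22/7 + I/6)²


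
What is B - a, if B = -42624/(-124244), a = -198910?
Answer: 6178354166/31061 ≈ 1.9891e+5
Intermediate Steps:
B = 10656/31061 (B = -42624*(-1/124244) = 10656/31061 ≈ 0.34307)
B - a = 10656/31061 - 1*(-198910) = 10656/31061 + 198910 = 6178354166/31061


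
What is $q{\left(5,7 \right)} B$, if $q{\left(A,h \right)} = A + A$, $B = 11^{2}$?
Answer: $1210$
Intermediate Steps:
$B = 121$
$q{\left(A,h \right)} = 2 A$
$q{\left(5,7 \right)} B = 2 \cdot 5 \cdot 121 = 10 \cdot 121 = 1210$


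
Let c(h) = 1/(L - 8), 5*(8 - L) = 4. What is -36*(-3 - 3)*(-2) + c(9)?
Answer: -1733/4 ≈ -433.25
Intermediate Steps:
L = 36/5 (L = 8 - ⅕*4 = 8 - ⅘ = 36/5 ≈ 7.2000)
c(h) = -5/4 (c(h) = 1/(36/5 - 8) = 1/(-⅘) = -5/4)
-36*(-3 - 3)*(-2) + c(9) = -36*(-3 - 3)*(-2) - 5/4 = -(-216)*(-2) - 5/4 = -36*12 - 5/4 = -432 - 5/4 = -1733/4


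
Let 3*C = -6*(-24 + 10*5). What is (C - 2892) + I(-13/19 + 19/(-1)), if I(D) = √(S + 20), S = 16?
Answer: -2938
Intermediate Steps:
C = -52 (C = (-6*(-24 + 10*5))/3 = (-6*(-24 + 50))/3 = (-6*26)/3 = (⅓)*(-156) = -52)
I(D) = 6 (I(D) = √(16 + 20) = √36 = 6)
(C - 2892) + I(-13/19 + 19/(-1)) = (-52 - 2892) + 6 = -2944 + 6 = -2938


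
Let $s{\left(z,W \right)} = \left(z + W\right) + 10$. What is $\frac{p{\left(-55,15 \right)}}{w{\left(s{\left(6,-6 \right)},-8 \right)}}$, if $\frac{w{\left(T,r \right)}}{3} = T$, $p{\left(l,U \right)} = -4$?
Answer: $- \frac{2}{15} \approx -0.13333$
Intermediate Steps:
$s{\left(z,W \right)} = 10 + W + z$ ($s{\left(z,W \right)} = \left(W + z\right) + 10 = 10 + W + z$)
$w{\left(T,r \right)} = 3 T$
$\frac{p{\left(-55,15 \right)}}{w{\left(s{\left(6,-6 \right)},-8 \right)}} = - \frac{4}{3 \left(10 - 6 + 6\right)} = - \frac{4}{3 \cdot 10} = - \frac{4}{30} = \left(-4\right) \frac{1}{30} = - \frac{2}{15}$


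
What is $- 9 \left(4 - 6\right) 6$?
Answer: $108$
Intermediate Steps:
$- 9 \left(4 - 6\right) 6 = \left(-9\right) \left(-2\right) 6 = 18 \cdot 6 = 108$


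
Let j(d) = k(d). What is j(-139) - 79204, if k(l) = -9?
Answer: -79213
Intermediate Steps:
j(d) = -9
j(-139) - 79204 = -9 - 79204 = -79213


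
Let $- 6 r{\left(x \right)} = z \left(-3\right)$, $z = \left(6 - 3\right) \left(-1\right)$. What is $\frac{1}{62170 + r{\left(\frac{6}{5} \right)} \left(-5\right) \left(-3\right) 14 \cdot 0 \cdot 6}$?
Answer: $\frac{1}{62170} \approx 1.6085 \cdot 10^{-5}$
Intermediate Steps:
$z = -3$ ($z = 3 \left(-1\right) = -3$)
$r{\left(x \right)} = - \frac{3}{2}$ ($r{\left(x \right)} = - \frac{\left(-3\right) \left(-3\right)}{6} = \left(- \frac{1}{6}\right) 9 = - \frac{3}{2}$)
$\frac{1}{62170 + r{\left(\frac{6}{5} \right)} \left(-5\right) \left(-3\right) 14 \cdot 0 \cdot 6} = \frac{1}{62170 + \left(- \frac{3}{2}\right) \left(-5\right) \left(-3\right) 14 \cdot 0 \cdot 6} = \frac{1}{62170 + \frac{15}{2} \left(-3\right) 14 \cdot 0} = \frac{1}{62170 + \left(- \frac{45}{2}\right) 14 \cdot 0} = \frac{1}{62170 - 0} = \frac{1}{62170 + 0} = \frac{1}{62170}$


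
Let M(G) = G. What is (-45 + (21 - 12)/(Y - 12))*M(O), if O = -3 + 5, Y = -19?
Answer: -2808/31 ≈ -90.581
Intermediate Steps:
O = 2
(-45 + (21 - 12)/(Y - 12))*M(O) = (-45 + (21 - 12)/(-19 - 12))*2 = (-45 + 9/(-31))*2 = (-45 + 9*(-1/31))*2 = (-45 - 9/31)*2 = -1404/31*2 = -2808/31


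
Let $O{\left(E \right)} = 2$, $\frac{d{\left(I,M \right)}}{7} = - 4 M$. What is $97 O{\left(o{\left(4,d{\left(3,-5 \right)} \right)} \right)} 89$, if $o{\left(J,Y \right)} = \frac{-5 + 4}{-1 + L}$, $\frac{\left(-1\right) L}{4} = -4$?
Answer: $17266$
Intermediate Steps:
$L = 16$ ($L = \left(-4\right) \left(-4\right) = 16$)
$d{\left(I,M \right)} = - 28 M$ ($d{\left(I,M \right)} = 7 \left(- 4 M\right) = - 28 M$)
$o{\left(J,Y \right)} = - \frac{1}{15}$ ($o{\left(J,Y \right)} = \frac{-5 + 4}{-1 + 16} = - \frac{1}{15}$)
$97 O{\left(o{\left(4,d{\left(3,-5 \right)} \right)} \right)} 89 = 97 \cdot 2 \cdot 89 = 194 \cdot 89 = 17266$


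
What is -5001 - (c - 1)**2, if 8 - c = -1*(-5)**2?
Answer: -6025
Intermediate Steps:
c = 33 (c = 8 - (-1)*(-5)**2 = 8 - (-1)*25 = 8 - 1*(-25) = 8 + 25 = 33)
-5001 - (c - 1)**2 = -5001 - (33 - 1)**2 = -5001 - 1*32**2 = -5001 - 1*1024 = -5001 - 1024 = -6025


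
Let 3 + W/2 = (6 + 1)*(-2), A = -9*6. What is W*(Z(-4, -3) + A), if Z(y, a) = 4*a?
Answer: 2244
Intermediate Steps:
A = -54
W = -34 (W = -6 + 2*((6 + 1)*(-2)) = -6 + 2*(7*(-2)) = -6 + 2*(-14) = -6 - 28 = -34)
W*(Z(-4, -3) + A) = -34*(4*(-3) - 54) = -34*(-12 - 54) = -34*(-66) = 2244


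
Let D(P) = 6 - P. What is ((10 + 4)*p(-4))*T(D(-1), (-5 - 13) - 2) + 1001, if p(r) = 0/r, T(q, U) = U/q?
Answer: 1001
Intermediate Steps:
p(r) = 0
((10 + 4)*p(-4))*T(D(-1), (-5 - 13) - 2) + 1001 = ((10 + 4)*0)*(((-5 - 13) - 2)/(6 - 1*(-1))) + 1001 = (14*0)*((-18 - 2)/(6 + 1)) + 1001 = 0*(-20/7) + 1001 = 0 + 1001 = 1001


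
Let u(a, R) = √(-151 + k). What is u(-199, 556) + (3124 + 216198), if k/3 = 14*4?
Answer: 219322 + √17 ≈ 2.1933e+5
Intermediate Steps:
k = 168 (k = 3*(14*4) = 3*56 = 168)
u(a, R) = √17 (u(a, R) = √(-151 + 168) = √17)
u(-199, 556) + (3124 + 216198) = √17 + (3124 + 216198) = √17 + 219322 = 219322 + √17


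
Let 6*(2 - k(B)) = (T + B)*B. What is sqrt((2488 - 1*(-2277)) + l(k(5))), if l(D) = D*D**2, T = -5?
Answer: sqrt(4773) ≈ 69.087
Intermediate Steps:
k(B) = 2 - B*(-5 + B)/6 (k(B) = 2 - (-5 + B)*B/6 = 2 - B*(-5 + B)/6)
l(D) = D**3
sqrt((2488 - 1*(-2277)) + l(k(5))) = sqrt((2488 - 1*(-2277)) + (2 - 1/6*5**2 + (5/6)*5)**3) = sqrt((2488 + 2277) + (2 - 1/6*25 + 25/6)**3) = sqrt(4765 + (2 - 25/6 + 25/6)**3) = sqrt(4765 + 2**3) = sqrt(4765 + 8) = sqrt(4773)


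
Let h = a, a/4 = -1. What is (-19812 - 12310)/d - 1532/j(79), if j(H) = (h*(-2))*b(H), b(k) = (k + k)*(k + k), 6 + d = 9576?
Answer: -803726263/238905480 ≈ -3.3642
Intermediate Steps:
d = 9570 (d = -6 + 9576 = 9570)
b(k) = 4*k² (b(k) = (2*k)*(2*k) = 4*k²)
a = -4 (a = 4*(-1) = -4)
h = -4
j(H) = 32*H² (j(H) = (-4*(-2))*(4*H²) = 8*(4*H²) = 32*H²)
(-19812 - 12310)/d - 1532/j(79) = (-19812 - 12310)/9570 - 1532/(32*79²) = -32122*1/9570 - 1532/(32*6241) = -16061/4785 - 1532/199712 = -16061/4785 - 1532*1/199712 = -16061/4785 - 383/49928 = -803726263/238905480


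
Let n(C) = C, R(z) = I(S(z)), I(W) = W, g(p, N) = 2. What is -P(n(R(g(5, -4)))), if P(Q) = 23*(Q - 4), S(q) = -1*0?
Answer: 92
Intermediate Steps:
S(q) = 0
R(z) = 0
P(Q) = -92 + 23*Q (P(Q) = 23*(-4 + Q) = -92 + 23*Q)
-P(n(R(g(5, -4)))) = -(-92 + 23*0) = -(-92 + 0) = -1*(-92) = 92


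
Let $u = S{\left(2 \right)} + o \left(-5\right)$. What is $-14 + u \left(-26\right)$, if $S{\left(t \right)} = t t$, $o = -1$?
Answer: $-248$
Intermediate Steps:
$S{\left(t \right)} = t^{2}$
$u = 9$ ($u = 2^{2} - -5 = 4 + 5 = 9$)
$-14 + u \left(-26\right) = -14 + 9 \left(-26\right) = -14 - 234 = -248$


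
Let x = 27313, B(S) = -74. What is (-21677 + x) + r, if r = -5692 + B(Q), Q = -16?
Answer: -130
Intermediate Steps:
r = -5766 (r = -5692 - 74 = -5766)
(-21677 + x) + r = (-21677 + 27313) - 5766 = 5636 - 5766 = -130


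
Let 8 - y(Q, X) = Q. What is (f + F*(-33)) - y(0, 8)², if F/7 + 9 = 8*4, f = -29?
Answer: -5406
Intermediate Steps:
y(Q, X) = 8 - Q
F = 161 (F = -63 + 7*(8*4) = -63 + 7*32 = -63 + 224 = 161)
(f + F*(-33)) - y(0, 8)² = (-29 + 161*(-33)) - (8 - 1*0)² = (-29 - 5313) - (8 + 0)² = -5342 - 1*8² = -5342 - 1*64 = -5342 - 64 = -5406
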